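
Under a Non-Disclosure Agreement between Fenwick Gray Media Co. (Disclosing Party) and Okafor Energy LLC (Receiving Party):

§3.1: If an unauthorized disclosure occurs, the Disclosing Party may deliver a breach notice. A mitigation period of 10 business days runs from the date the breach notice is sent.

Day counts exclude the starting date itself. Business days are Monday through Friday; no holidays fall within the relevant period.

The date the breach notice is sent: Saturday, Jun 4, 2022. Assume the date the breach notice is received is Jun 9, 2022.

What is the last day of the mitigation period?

The last day of the mitigation period: 10 business days after Saturday, Jun 4, 2022, skipping weekends — Jun 6, Jun 7, Jun 8, Jun 9, Jun 10, Jun 13, Jun 14, Jun 15, Jun 16, Jun 17 — lands on Friday, Jun 17, 2022.

Jun 17, 2022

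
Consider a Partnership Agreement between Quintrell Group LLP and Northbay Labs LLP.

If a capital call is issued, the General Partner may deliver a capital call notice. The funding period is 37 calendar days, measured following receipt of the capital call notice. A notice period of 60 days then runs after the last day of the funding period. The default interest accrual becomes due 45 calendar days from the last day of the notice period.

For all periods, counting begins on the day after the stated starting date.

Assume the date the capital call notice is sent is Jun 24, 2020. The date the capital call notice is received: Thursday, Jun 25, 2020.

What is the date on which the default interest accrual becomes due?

Nov 14, 2020

The last day of the funding period: Jun 25, 2020 + 37 days = Aug 1, 2020.
The last day of the notice period: 60 calendar days after Aug 1, 2020 is Sep 30, 2020.
Adding 45 calendar days to Sep 30, 2020 gives Nov 14, 2020, which is the date on which the default interest accrual becomes due.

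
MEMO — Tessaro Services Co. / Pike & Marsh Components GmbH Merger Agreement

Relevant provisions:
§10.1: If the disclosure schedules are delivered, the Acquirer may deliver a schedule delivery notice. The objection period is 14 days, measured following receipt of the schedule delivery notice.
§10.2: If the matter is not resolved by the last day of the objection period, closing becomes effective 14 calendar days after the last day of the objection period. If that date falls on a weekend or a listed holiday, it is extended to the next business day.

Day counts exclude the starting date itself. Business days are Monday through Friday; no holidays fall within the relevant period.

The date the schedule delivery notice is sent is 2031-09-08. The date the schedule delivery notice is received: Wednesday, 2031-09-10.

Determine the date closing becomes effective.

The last day of the objection period: 2031-09-10 + 14 days = 2031-09-24.
Adding 14 calendar days to 2031-09-24 gives 2031-10-08, which is the date closing becomes effective. 2031-10-08 is a Wednesday, so no roll-forward applies.

2031-10-08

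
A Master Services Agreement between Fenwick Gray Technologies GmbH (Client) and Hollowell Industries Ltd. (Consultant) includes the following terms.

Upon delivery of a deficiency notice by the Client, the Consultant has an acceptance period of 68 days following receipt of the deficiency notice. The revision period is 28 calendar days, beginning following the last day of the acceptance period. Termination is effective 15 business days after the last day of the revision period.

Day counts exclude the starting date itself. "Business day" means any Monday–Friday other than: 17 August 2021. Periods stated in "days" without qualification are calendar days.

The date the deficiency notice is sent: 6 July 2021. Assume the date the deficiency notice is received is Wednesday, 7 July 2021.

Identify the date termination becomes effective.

The last day of the acceptance period: 7 July 2021 + 68 days = 13 September 2021.
Adding 28 calendar days to 13 September 2021 gives 11 October 2021, which is the last day of the revision period.
The date termination becomes effective: 15 business days after Monday, 11 October 2021, skipping weekends — Oct 12, Oct 13, Oct 14, Oct 15, …, Oct 28, Oct 29, Nov 1 — lands on Monday, 1 November 2021.

1 November 2021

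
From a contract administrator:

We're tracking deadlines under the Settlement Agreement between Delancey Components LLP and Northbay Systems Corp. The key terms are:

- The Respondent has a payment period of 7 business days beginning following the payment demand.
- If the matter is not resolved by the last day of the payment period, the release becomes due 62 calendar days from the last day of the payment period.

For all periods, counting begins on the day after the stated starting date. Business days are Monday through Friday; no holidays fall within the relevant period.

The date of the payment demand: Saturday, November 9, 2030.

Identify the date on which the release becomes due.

From Saturday, November 9, 2030, 7 business days (Nov 11, Nov 12, Nov 13, Nov 14, Nov 15, Nov 18, Nov 19, skipping weekends) brings us to Tuesday, November 19, 2030, which is the last day of the payment period.
The date on which the release becomes due: November 19, 2030 + 62 days = January 20, 2031.

January 20, 2031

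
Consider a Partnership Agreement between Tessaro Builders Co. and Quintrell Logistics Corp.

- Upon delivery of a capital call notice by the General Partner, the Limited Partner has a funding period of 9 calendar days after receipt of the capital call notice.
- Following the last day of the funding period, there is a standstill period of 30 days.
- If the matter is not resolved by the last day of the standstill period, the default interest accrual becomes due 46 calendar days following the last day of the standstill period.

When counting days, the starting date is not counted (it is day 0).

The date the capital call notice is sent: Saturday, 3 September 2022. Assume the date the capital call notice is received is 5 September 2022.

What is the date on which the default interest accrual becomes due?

29 November 2022

The last day of the funding period: 9 calendar days after 5 September 2022 is 14 September 2022.
The last day of the standstill period: 14 September 2022 + 30 days = 14 October 2022.
The date on which the default interest accrual becomes due: 46 calendar days after 14 October 2022 is 29 November 2022.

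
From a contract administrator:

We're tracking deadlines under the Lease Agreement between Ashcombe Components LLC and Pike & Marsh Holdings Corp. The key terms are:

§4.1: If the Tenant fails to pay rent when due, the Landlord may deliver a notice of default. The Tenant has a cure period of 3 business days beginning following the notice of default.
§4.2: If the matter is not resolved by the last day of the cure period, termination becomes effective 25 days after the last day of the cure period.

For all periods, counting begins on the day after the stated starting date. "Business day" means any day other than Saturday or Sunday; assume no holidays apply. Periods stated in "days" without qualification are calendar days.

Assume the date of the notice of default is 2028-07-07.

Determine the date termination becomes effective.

2028-08-06

The last day of the cure period: counting 3 business days from Friday, 2028-07-07 (Jul 10, Jul 11, Jul 12, skipping weekends) reaches Wednesday, 2028-07-12.
The date termination becomes effective: 25 calendar days after 2028-07-12 is 2028-08-06.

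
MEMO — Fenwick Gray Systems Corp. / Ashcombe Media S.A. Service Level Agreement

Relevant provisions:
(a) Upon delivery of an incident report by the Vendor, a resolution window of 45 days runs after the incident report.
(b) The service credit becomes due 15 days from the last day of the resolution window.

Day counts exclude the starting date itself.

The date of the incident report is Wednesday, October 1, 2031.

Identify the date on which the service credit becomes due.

The last day of the resolution window: 45 calendar days after October 1, 2031 is November 15, 2031.
The date on which the service credit becomes due: November 15, 2031 + 15 days = November 30, 2031.

November 30, 2031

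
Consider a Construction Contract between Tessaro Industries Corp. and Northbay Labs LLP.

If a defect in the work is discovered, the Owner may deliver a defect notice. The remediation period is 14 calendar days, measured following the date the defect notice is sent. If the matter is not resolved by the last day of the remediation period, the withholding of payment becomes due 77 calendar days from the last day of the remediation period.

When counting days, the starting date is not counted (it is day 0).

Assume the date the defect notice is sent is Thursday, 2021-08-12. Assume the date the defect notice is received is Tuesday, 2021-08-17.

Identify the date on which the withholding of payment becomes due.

2021-11-11

The last day of the remediation period: 14 calendar days after 2021-08-12 is 2021-08-26.
Adding 77 calendar days to 2021-08-26 gives 2021-11-11, which is the date on which the withholding of payment becomes due.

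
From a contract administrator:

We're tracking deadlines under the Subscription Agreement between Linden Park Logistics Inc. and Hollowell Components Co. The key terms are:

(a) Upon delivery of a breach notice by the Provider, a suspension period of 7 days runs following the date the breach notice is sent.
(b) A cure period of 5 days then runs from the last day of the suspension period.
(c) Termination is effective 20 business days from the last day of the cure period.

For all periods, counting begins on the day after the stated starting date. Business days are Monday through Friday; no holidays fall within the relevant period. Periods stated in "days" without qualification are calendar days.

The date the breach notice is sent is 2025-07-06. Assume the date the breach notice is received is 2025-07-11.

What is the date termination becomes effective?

Adding 7 calendar days to 2025-07-06 gives 2025-07-13, which is the last day of the suspension period.
The last day of the cure period: 5 calendar days after 2025-07-13 is 2025-07-18.
From Friday, 2025-07-18, 20 business days (Jul 21, Jul 22, Jul 23, Jul 24, …, Aug 13, Aug 14, Aug 15, skipping weekends) brings us to Friday, 2025-08-15, which is the date termination becomes effective.

2025-08-15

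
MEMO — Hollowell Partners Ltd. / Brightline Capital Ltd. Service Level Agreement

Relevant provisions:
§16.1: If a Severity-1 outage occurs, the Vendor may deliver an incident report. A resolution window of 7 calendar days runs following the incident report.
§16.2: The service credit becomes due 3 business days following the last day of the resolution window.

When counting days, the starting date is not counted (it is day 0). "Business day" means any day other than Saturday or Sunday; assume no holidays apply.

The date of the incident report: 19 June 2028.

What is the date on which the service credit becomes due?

Adding 7 calendar days to 19 June 2028 gives 26 June 2028, which is the last day of the resolution window.
From Monday, 26 June 2028, 3 business days (Jun 27, Jun 28, Jun 29, skipping weekends) brings us to Thursday, 29 June 2028, which is the date on which the service credit becomes due.

29 June 2028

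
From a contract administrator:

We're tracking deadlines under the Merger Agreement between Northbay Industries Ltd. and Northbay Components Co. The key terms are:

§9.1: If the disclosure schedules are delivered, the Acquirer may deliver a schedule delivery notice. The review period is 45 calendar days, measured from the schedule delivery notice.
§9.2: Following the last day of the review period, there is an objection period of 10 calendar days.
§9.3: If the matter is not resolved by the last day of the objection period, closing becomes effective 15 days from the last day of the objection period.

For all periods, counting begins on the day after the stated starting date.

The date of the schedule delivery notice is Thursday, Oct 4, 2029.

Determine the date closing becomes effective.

Dec 13, 2029

The last day of the review period: 45 calendar days after Oct 4, 2029 is Nov 18, 2029.
Adding 10 calendar days to Nov 18, 2029 gives Nov 28, 2029, which is the last day of the objection period.
Adding 15 calendar days to Nov 28, 2029 gives Dec 13, 2029, which is the date closing becomes effective.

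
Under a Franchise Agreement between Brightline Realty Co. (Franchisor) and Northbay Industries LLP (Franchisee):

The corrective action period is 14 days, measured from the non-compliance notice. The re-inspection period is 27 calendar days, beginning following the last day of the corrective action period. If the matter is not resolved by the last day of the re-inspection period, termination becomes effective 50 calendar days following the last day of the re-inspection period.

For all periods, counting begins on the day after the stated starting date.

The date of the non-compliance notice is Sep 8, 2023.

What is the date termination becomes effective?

The last day of the corrective action period: 14 calendar days after Sep 8, 2023 is Sep 22, 2023.
Adding 27 calendar days to Sep 22, 2023 gives Oct 19, 2023, which is the last day of the re-inspection period.
Adding 50 calendar days to Oct 19, 2023 gives Dec 8, 2023, which is the date termination becomes effective.

Dec 8, 2023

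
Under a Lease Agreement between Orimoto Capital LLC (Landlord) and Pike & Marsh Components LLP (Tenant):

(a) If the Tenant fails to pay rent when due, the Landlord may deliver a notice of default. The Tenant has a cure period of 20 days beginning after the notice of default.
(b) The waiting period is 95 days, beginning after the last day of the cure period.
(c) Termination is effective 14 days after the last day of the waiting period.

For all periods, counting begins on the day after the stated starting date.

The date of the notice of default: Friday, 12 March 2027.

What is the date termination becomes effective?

Adding 20 calendar days to 12 March 2027 gives 1 April 2027, which is the last day of the cure period.
Adding 95 calendar days to 1 April 2027 gives 5 July 2027, which is the last day of the waiting period.
Adding 14 calendar days to 5 July 2027 gives 19 July 2027, which is the date termination becomes effective.

19 July 2027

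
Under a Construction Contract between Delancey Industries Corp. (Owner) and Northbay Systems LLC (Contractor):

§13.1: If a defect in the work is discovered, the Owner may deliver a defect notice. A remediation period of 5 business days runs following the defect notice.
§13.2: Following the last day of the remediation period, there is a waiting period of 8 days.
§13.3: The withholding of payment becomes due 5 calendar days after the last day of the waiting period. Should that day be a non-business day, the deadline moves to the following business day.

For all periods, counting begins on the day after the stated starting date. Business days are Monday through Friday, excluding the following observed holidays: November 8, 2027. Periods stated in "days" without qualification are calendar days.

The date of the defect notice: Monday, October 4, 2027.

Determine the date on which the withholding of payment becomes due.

The last day of the remediation period: counting 5 business days from Monday, October 4, 2027 (Oct 5, Oct 6, Oct 7, Oct 8, Oct 11, skipping weekends) reaches Monday, October 11, 2027.
Adding 8 calendar days to October 11, 2027 gives October 19, 2027, which is the last day of the waiting period.
The date on which the withholding of payment becomes due: October 19, 2027 + 5 days = October 24, 2027. That falls on a Sunday, so it rolls to the next business day, Monday, October 25, 2027.

October 25, 2027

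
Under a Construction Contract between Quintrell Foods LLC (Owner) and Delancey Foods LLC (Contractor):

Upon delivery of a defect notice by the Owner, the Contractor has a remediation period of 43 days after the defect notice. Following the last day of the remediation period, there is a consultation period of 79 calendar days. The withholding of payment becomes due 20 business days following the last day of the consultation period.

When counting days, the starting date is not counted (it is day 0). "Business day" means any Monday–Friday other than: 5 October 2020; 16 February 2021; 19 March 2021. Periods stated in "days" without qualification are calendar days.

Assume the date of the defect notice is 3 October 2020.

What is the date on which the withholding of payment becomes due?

The last day of the remediation period: 3 October 2020 + 43 days = 15 November 2020.
The last day of the consultation period: 15 November 2020 + 79 days = 2 February 2021.
From Tuesday, 2 February 2021, 20 business days (Feb 3, Feb 4, Feb 5, Feb 8, …, Mar 1, Mar 2, Mar 3, skipping weekends and the listed holiday on Feb 16) brings us to Wednesday, 3 March 2021, which is the date on which the withholding of payment becomes due.

3 March 2021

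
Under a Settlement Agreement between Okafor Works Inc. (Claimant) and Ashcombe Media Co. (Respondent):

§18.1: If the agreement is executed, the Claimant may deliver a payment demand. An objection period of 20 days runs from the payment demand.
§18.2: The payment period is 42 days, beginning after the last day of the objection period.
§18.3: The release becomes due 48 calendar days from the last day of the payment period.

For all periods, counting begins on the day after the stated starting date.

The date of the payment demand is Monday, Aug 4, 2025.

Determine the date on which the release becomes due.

Nov 22, 2025

Adding 20 calendar days to Aug 4, 2025 gives Aug 24, 2025, which is the last day of the objection period.
Adding 42 calendar days to Aug 24, 2025 gives Oct 5, 2025, which is the last day of the payment period.
Adding 48 calendar days to Oct 5, 2025 gives Nov 22, 2025, which is the date on which the release becomes due.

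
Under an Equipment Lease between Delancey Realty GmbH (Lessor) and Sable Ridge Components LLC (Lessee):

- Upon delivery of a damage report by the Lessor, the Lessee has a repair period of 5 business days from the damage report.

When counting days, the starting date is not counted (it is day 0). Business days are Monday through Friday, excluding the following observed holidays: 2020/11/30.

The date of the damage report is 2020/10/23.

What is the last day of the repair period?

2020/10/30

From Friday, 2020/10/23, 5 business days (Oct 26, Oct 27, Oct 28, Oct 29, Oct 30, skipping weekends) brings us to Friday, 2020/10/30, which is the last day of the repair period.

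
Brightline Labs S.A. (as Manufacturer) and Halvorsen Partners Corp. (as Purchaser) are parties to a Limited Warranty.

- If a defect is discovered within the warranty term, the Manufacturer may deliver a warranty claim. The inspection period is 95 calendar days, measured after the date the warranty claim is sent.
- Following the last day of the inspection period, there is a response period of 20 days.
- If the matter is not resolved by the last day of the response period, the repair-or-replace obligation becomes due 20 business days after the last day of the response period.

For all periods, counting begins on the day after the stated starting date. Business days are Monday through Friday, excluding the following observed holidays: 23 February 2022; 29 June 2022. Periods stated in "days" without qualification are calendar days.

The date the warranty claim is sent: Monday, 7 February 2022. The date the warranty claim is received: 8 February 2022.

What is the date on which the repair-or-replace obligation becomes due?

The last day of the inspection period: 95 calendar days after 7 February 2022 is 13 May 2022.
The last day of the response period: 13 May 2022 + 20 days = 2 June 2022.
The date on which the repair-or-replace obligation becomes due: 20 business days after Thursday, 2 June 2022, skipping weekends and the listed holiday on Jun 29 — Jun 3, Jun 6, Jun 7, Jun 8, …, Jun 28, Jun 30, Jul 1 — lands on Friday, 1 July 2022.

1 July 2022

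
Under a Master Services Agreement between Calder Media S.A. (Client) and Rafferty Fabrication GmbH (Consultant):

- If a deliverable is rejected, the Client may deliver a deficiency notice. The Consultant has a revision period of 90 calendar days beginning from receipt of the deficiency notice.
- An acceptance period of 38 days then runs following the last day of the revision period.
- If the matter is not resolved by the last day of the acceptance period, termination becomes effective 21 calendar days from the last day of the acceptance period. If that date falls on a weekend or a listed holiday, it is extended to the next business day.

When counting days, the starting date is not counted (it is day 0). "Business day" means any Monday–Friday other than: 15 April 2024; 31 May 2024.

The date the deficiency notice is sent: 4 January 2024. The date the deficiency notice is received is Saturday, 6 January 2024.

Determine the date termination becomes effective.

The last day of the revision period: 90 calendar days after 6 January 2024 is 5 April 2024.
The last day of the acceptance period: 5 April 2024 + 38 days = 13 May 2024.
The date termination becomes effective: 13 May 2024 + 21 days = 3 June 2024. 3 June 2024 is a Monday and is not a listed holiday, so no roll-forward applies.

3 June 2024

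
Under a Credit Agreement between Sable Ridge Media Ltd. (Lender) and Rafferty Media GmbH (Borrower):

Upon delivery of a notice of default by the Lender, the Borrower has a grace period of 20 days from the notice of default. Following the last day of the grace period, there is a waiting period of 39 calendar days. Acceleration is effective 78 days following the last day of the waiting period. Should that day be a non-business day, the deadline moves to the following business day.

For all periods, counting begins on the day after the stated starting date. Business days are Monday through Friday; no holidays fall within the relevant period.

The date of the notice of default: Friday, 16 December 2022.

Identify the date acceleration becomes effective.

Adding 20 calendar days to 16 December 2022 gives 5 January 2023, which is the last day of the grace period.
The last day of the waiting period: 5 January 2023 + 39 days = 13 February 2023.
The date acceleration becomes effective: 78 calendar days after 13 February 2023 is 2 May 2023. 2 May 2023 is a Tuesday, so no roll-forward applies.

2 May 2023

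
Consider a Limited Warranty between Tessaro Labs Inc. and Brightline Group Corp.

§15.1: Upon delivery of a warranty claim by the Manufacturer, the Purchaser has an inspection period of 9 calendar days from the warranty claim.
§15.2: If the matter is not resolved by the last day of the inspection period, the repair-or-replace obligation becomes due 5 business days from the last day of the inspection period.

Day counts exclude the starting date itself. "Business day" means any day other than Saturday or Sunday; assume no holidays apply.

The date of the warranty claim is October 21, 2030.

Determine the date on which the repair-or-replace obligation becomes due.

November 6, 2030

The last day of the inspection period: 9 calendar days after October 21, 2030 is October 30, 2030.
The date on which the repair-or-replace obligation becomes due: counting 5 business days from Wednesday, October 30, 2030 (Oct 31, Nov 1, Nov 4, Nov 5, Nov 6, skipping weekends) reaches Wednesday, November 6, 2030.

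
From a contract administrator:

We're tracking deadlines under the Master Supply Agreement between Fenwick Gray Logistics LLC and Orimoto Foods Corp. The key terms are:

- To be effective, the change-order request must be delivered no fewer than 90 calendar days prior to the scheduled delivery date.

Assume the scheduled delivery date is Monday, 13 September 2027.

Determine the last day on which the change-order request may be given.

15 June 2027

13 September 2027 minus 90 days is 15 June 2027.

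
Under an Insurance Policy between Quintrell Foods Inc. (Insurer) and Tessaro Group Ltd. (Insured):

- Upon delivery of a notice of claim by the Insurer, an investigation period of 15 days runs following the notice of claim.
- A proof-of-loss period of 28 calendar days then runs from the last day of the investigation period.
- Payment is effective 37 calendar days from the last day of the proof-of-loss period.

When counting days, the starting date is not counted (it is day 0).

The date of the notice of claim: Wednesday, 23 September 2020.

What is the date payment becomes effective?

The last day of the investigation period: 23 September 2020 + 15 days = 8 October 2020.
Adding 28 calendar days to 8 October 2020 gives 5 November 2020, which is the last day of the proof-of-loss period.
The date payment becomes effective: 37 calendar days after 5 November 2020 is 12 December 2020.

12 December 2020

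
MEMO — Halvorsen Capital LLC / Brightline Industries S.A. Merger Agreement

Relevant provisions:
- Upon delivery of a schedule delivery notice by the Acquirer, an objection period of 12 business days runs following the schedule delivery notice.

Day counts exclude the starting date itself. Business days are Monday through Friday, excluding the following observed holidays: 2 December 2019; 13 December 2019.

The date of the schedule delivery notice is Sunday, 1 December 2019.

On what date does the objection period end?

The last day of the objection period: counting 12 business days from Sunday, 1 December 2019 (Dec 3, Dec 4, Dec 5, Dec 6, …, Dec 17, Dec 18, Dec 19, skipping weekends and the listed holidays on Dec 2, Dec 13) reaches Thursday, 19 December 2019.

19 December 2019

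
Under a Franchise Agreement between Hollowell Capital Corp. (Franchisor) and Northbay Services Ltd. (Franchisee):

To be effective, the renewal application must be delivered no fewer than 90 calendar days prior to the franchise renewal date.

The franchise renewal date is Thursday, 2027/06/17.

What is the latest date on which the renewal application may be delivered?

2027/03/19

2027/06/17 minus 90 days is 2027/03/19.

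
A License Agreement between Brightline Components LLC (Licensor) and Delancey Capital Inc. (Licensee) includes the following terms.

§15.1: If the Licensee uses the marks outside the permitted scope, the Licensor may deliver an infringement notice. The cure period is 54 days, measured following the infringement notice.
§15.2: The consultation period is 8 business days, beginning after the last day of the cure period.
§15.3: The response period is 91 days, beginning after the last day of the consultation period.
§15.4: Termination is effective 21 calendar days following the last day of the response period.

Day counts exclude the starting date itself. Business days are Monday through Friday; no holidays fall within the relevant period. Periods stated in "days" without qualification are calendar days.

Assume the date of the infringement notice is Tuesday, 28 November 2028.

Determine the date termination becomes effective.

23 May 2029

Adding 54 calendar days to 28 November 2028 gives 21 January 2029, which is the last day of the cure period.
The last day of the consultation period: 8 business days after Sunday, 21 January 2029, skipping weekends — Jan 22, Jan 23, Jan 24, Jan 25, Jan 26, Jan 29, Jan 30, Jan 31 — lands on Wednesday, 31 January 2029.
The last day of the response period: 31 January 2029 + 91 days = 2 May 2029.
Adding 21 calendar days to 2 May 2029 gives 23 May 2029, which is the date termination becomes effective.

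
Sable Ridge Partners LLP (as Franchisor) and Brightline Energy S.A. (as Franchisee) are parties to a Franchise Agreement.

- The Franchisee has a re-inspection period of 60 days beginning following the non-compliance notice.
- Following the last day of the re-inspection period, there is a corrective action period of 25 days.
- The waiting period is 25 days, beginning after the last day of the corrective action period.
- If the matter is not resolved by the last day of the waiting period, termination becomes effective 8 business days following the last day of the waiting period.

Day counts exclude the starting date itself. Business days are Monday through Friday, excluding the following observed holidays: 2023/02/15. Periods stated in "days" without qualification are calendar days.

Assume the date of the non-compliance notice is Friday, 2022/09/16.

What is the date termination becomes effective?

Adding 60 calendar days to 2022/09/16 gives 2022/11/15, which is the last day of the re-inspection period.
The last day of the corrective action period: 2022/11/15 + 25 days = 2022/12/10.
Adding 25 calendar days to 2022/12/10 gives 2023/01/04, which is the last day of the waiting period.
From Wednesday, 2023/01/04, 8 business days (Jan 5, Jan 6, Jan 9, Jan 10, Jan 11, Jan 12, Jan 13, Jan 16, skipping weekends) brings us to Monday, 2023/01/16, which is the date termination becomes effective.

2023/01/16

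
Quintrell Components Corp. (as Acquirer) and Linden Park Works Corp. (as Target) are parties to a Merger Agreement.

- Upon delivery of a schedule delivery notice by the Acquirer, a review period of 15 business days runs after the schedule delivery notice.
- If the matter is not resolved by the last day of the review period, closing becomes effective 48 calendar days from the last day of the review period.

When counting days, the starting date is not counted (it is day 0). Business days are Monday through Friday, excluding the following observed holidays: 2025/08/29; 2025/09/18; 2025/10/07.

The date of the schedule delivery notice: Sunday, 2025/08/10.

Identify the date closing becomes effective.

2025/10/19

The last day of the review period: counting 15 business days from Sunday, 2025/08/10 (Aug 11, Aug 12, Aug 13, Aug 14, …, Aug 27, Aug 28, Sep 1, skipping weekends and the listed holiday on Aug 29) reaches Monday, 2025/09/01.
The date closing becomes effective: 2025/09/01 + 48 days = 2025/10/19.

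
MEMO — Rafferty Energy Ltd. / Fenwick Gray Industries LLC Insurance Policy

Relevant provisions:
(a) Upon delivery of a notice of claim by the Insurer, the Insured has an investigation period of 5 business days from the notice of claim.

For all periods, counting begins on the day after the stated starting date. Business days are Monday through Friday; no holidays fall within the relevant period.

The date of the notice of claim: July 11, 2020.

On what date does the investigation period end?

July 17, 2020

From Saturday, July 11, 2020, 5 business days (Jul 13, Jul 14, Jul 15, Jul 16, Jul 17, skipping weekends) brings us to Friday, July 17, 2020, which is the last day of the investigation period.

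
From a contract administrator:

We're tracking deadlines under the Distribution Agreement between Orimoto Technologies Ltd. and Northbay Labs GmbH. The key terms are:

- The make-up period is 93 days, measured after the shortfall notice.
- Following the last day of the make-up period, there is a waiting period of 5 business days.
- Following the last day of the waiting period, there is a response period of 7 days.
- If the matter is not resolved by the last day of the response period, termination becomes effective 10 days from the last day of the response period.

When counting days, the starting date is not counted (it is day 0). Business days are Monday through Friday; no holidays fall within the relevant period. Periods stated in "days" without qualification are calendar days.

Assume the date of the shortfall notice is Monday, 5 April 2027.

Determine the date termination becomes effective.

31 July 2027

Adding 93 calendar days to 5 April 2027 gives 7 July 2027, which is the last day of the make-up period.
From Wednesday, 7 July 2027, 5 business days (Jul 8, Jul 9, Jul 12, Jul 13, Jul 14, skipping weekends) brings us to Wednesday, 14 July 2027, which is the last day of the waiting period.
Adding 7 calendar days to 14 July 2027 gives 21 July 2027, which is the last day of the response period.
The date termination becomes effective: 21 July 2027 + 10 days = 31 July 2027.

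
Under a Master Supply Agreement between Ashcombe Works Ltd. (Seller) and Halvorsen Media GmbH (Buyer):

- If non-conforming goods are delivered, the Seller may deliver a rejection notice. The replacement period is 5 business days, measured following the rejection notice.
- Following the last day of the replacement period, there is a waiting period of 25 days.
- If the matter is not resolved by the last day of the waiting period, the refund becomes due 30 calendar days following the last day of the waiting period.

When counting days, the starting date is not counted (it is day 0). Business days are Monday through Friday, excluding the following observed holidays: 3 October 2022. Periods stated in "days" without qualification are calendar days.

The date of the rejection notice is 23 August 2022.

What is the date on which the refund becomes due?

24 October 2022

From Tuesday, 23 August 2022, 5 business days (Aug 24, Aug 25, Aug 26, Aug 29, Aug 30, skipping weekends) brings us to Tuesday, 30 August 2022, which is the last day of the replacement period.
The last day of the waiting period: 30 August 2022 + 25 days = 24 September 2022.
Adding 30 calendar days to 24 September 2022 gives 24 October 2022, which is the date on which the refund becomes due.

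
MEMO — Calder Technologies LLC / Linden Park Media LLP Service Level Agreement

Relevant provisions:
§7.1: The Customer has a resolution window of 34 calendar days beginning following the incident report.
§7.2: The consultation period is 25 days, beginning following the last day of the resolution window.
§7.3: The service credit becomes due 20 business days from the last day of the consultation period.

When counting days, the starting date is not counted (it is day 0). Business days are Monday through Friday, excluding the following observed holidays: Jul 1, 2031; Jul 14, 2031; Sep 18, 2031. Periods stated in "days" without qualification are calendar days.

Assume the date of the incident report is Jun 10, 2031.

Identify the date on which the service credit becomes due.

Sep 5, 2031

The last day of the resolution window: Jun 10, 2031 + 34 days = Jul 14, 2031.
Adding 25 calendar days to Jul 14, 2031 gives Aug 8, 2031, which is the last day of the consultation period.
The date on which the service credit becomes due: 20 business days after Friday, Aug 8, 2031, skipping weekends — Aug 11, Aug 12, Aug 13, Aug 14, …, Sep 3, Sep 4, Sep 5 — lands on Friday, Sep 5, 2031.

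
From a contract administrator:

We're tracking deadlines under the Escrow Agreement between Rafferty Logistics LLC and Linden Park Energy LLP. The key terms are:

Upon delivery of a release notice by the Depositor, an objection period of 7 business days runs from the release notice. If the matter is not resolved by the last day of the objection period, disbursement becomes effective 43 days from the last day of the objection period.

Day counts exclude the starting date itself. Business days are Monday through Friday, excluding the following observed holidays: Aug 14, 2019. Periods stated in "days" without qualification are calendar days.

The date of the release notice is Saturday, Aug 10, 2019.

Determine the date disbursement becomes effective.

The last day of the objection period: counting 7 business days from Saturday, Aug 10, 2019 (Aug 12, Aug 13, Aug 15, Aug 16, Aug 19, Aug 20, Aug 21, skipping weekends and the listed holiday on Aug 14) reaches Wednesday, Aug 21, 2019.
The date disbursement becomes effective: Aug 21, 2019 + 43 days = Oct 3, 2019.

Oct 3, 2019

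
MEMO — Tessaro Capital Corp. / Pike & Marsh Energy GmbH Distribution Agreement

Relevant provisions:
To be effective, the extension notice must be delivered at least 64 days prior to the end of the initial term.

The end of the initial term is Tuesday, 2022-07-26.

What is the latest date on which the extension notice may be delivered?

2022-05-23

Counting back 64 calendar days from 2022-07-26 gives 2022-05-23.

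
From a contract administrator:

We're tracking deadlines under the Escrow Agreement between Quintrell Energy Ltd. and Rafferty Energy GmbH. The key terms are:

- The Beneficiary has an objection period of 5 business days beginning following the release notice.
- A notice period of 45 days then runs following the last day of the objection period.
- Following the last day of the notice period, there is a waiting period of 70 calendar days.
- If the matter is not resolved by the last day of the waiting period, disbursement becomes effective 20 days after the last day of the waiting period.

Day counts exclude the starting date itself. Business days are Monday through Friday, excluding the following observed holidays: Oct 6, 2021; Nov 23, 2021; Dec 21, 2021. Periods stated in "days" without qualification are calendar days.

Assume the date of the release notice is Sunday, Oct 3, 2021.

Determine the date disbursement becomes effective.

Feb 23, 2022

The last day of the objection period: counting 5 business days from Sunday, Oct 3, 2021 (Oct 4, Oct 5, Oct 7, Oct 8, Oct 11, skipping weekends and the listed holiday on Oct 6) reaches Monday, Oct 11, 2021.
Adding 45 calendar days to Oct 11, 2021 gives Nov 25, 2021, which is the last day of the notice period.
Adding 70 calendar days to Nov 25, 2021 gives Feb 3, 2022, which is the last day of the waiting period.
The date disbursement becomes effective: 20 calendar days after Feb 3, 2022 is Feb 23, 2022.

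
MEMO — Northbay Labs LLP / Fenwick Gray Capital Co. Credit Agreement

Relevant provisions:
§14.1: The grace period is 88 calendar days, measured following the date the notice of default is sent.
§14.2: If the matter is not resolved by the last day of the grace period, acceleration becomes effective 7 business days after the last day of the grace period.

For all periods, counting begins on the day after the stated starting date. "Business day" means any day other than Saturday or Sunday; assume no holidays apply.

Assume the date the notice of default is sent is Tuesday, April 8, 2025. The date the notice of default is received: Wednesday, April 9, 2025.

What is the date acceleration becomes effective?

July 15, 2025

The last day of the grace period: April 8, 2025 + 88 days = July 5, 2025.
The date acceleration becomes effective: 7 business days after Saturday, July 5, 2025, skipping weekends — Jul 7, Jul 8, Jul 9, Jul 10, Jul 11, Jul 14, Jul 15 — lands on Tuesday, July 15, 2025.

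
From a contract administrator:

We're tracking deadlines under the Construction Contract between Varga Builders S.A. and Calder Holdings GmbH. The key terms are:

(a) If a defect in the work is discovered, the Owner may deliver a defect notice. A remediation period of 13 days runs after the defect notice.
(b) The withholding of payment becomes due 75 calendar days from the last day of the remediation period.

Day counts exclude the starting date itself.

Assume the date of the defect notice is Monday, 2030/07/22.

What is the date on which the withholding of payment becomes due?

2030/10/18

The last day of the remediation period: 13 calendar days after 2030/07/22 is 2030/08/04.
Adding 75 calendar days to 2030/08/04 gives 2030/10/18, which is the date on which the withholding of payment becomes due.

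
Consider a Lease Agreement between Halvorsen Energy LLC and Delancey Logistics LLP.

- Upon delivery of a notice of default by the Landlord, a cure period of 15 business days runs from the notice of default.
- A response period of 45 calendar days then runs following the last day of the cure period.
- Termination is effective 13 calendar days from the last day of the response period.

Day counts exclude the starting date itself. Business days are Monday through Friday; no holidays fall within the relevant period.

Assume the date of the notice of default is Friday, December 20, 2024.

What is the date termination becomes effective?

The last day of the cure period: counting 15 business days from Friday, December 20, 2024 (Dec 23, Dec 24, Dec 25, Dec 26, …, Jan 8, Jan 9, Jan 10, skipping weekends) reaches Friday, January 10, 2025.
Adding 45 calendar days to January 10, 2025 gives February 24, 2025, which is the last day of the response period.
Adding 13 calendar days to February 24, 2025 gives March 9, 2025, which is the date termination becomes effective.

March 9, 2025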